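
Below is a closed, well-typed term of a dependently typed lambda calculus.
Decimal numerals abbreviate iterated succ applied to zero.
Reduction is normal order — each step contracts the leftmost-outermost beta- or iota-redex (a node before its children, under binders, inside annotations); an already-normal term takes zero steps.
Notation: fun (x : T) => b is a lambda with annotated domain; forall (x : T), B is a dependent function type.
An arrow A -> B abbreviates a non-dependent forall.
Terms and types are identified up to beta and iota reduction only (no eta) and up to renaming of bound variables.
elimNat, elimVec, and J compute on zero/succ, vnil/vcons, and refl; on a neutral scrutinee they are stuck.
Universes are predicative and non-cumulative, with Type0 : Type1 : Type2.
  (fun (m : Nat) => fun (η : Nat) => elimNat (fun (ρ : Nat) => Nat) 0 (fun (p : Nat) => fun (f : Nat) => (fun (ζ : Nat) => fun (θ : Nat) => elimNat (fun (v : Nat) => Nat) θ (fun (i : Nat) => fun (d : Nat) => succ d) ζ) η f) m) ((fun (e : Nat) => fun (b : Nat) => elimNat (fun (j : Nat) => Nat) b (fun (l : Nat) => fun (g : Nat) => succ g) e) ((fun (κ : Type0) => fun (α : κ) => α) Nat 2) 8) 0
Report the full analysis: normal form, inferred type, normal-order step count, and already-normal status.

reduced normal form:
  0
the term's type:
  Nat
normal-order step count: 47
started in normal form: no
first redex: a beta-redex


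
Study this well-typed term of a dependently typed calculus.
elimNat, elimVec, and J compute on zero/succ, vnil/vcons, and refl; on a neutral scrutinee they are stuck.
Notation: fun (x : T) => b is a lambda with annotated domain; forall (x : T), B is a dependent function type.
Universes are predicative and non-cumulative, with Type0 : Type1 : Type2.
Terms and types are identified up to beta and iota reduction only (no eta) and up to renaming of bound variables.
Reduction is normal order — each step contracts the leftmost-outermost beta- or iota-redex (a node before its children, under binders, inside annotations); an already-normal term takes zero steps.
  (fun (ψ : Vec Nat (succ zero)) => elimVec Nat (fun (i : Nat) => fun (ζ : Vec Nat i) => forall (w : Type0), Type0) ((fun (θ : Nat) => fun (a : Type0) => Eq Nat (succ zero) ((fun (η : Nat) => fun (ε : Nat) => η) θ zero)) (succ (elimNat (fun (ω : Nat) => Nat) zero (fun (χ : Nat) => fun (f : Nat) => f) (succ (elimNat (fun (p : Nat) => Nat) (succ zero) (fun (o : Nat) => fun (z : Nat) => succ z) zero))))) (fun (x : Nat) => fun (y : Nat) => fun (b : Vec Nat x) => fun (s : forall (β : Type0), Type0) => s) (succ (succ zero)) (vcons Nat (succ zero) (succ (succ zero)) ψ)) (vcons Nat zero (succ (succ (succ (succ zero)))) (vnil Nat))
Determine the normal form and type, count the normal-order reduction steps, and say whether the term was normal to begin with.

reduced normal form:
  fun (ψ : Type0) => Eq Nat (succ zero) (succ zero)
type:
  forall (ψ : Type0), Type0
steps to reach normal form (normal order): 23
already normal: no
first redex: a beta-redex


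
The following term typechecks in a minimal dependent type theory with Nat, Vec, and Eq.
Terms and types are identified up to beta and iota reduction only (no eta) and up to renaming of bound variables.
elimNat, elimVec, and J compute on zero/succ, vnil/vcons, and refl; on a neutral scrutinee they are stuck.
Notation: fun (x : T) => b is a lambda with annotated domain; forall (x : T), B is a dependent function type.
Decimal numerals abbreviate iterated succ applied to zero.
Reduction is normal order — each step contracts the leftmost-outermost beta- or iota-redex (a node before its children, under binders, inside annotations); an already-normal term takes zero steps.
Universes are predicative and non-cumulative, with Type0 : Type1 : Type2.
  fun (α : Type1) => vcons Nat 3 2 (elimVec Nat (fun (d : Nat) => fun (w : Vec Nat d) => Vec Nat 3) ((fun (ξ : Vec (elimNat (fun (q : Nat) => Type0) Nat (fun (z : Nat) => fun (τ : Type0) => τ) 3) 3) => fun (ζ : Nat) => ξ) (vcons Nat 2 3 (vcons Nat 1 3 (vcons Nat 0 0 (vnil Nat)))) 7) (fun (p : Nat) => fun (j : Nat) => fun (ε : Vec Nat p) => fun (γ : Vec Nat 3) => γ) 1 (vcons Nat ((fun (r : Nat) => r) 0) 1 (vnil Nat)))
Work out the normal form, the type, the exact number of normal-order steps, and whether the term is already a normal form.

normal form:
  fun (α : Type1) => vcons Nat 3 2 (vcons Nat 2 3 (vcons Nat 1 3 (vcons Nat 0 0 (vnil Nat))))
the term's type:
  forall (α : Type1), Vec Nat 4
reduction steps (normal order): 8
term was already normal: no
first contracted redex: an elimVec iota-redex


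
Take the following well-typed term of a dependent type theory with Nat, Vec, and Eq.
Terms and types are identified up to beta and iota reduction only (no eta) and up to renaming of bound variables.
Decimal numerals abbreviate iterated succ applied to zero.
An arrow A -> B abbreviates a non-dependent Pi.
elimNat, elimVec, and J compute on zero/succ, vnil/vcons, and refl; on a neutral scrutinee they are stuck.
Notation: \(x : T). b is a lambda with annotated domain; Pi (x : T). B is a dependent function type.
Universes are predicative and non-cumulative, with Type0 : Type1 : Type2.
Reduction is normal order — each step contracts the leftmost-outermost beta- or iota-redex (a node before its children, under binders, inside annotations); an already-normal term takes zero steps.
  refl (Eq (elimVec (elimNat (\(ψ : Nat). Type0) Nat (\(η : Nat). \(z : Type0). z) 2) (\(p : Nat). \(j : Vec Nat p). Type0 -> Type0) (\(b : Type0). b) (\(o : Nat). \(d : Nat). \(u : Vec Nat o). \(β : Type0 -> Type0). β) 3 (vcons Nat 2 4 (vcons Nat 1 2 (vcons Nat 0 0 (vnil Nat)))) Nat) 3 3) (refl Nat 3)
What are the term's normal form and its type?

reduced normal form:
  refl (Eq Nat 3 3) (refl Nat 3)
inferred type:
  Eq (Eq Nat 3 3) (refl Nat 3) (refl Nat 3)
observation: the leftmost-outermost redex is an elimVec iota-redex, and normalization takes 17 steps.


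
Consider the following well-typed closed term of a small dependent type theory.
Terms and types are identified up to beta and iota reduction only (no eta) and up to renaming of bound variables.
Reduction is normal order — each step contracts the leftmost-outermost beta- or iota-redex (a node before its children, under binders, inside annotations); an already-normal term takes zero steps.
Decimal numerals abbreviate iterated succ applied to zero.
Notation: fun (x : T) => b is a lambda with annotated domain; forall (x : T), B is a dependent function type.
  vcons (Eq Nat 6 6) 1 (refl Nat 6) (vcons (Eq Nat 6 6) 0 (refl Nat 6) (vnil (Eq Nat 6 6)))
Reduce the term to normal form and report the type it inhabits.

reduced normal form:
  vcons (Eq Nat 6 6) 1 (refl Nat 6) (vcons (Eq Nat 6 6) 0 (refl Nat 6) (vnil (Eq Nat 6 6)))
type:
  Vec (Eq Nat 6 6) 2


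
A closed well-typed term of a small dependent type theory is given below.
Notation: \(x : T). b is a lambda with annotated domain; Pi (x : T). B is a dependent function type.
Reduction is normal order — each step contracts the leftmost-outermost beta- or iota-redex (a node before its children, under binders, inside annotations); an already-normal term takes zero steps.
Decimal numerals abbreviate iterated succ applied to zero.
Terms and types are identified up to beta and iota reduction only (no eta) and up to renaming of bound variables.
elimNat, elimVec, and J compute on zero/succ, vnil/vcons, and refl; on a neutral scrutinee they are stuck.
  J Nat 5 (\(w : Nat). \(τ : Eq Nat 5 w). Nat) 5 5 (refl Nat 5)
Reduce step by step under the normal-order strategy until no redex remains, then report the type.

reduction (normal order):
  J Nat 5 (\(w : Nat). \(τ : Eq Nat 5 w). Nat) 5 5 (refl Nat 5)
  ~> 5
inferred type:
  Nat


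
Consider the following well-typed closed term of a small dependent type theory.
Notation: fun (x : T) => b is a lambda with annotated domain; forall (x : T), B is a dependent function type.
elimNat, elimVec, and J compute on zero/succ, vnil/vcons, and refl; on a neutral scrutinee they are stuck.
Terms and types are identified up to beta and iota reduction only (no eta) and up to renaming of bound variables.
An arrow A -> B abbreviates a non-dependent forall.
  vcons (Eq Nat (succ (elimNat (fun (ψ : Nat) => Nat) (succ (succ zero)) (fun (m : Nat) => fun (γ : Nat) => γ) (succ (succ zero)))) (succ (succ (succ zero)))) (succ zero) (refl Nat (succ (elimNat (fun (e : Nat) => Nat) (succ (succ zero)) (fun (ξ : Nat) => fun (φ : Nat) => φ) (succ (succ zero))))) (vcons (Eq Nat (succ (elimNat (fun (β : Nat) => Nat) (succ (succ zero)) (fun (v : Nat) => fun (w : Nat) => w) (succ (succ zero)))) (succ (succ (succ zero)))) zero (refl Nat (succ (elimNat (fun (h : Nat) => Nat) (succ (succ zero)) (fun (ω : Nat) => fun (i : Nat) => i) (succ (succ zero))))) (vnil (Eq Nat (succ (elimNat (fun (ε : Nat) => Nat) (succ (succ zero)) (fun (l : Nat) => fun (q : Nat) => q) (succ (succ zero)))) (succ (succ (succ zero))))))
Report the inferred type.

the term's type:
  Vec (Eq Nat (succ (succ (succ zero))) (succ (succ (succ zero)))) (succ (succ zero))


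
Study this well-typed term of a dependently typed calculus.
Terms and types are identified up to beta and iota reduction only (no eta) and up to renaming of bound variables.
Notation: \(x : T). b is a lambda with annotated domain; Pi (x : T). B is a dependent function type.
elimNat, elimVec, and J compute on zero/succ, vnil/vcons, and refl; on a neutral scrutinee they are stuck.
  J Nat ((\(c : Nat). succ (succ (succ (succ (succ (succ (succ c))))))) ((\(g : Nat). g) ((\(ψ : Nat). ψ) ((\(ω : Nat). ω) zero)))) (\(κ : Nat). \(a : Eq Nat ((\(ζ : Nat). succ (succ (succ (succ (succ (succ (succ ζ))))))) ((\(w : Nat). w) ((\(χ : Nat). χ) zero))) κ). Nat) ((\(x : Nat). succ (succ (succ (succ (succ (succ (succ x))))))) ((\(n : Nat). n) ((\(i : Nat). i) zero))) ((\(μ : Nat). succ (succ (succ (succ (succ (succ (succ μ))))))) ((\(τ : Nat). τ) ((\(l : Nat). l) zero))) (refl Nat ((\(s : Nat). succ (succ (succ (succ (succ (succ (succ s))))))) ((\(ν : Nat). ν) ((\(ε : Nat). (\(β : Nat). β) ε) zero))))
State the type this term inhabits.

inferred type:
  Nat


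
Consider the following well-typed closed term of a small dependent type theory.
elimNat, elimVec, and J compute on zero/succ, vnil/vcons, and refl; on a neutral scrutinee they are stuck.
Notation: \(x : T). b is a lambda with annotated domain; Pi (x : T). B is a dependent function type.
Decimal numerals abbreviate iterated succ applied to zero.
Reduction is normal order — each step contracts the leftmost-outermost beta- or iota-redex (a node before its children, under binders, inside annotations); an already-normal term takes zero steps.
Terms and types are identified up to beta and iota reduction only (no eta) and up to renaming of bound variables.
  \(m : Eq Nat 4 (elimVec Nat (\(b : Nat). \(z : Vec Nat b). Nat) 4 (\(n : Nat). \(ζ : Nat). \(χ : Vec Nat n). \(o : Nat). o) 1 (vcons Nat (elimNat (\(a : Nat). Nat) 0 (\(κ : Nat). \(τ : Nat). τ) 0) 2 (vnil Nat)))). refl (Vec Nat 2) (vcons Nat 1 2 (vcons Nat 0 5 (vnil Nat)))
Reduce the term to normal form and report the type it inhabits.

reduced normal form:
  \(m : Eq Nat 4 4). refl (Vec Nat 2) (vcons Nat 1 2 (vcons Nat 0 5 (vnil Nat)))
type:
  Pi (m : Eq Nat 4 4). Eq (Vec Nat 2) (vcons Nat 1 2 (vcons Nat 0 5 (vnil Nat))) (vcons Nat 1 2 (vcons Nat 0 5 (vnil Nat)))


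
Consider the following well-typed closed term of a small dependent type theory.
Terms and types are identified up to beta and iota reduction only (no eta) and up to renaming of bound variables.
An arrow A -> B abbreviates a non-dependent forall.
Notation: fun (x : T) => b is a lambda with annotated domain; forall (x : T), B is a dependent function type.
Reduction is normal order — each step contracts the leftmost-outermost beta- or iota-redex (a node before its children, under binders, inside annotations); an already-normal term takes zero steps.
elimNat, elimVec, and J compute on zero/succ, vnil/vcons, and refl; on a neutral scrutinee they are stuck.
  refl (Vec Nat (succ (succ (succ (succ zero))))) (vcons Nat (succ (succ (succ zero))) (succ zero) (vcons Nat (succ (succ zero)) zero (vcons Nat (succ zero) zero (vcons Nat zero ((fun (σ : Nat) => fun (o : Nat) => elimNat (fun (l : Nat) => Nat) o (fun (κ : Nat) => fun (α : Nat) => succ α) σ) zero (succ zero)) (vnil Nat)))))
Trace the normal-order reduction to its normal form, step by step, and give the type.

normal-order reduction:
  refl (Vec Nat (succ (succ (succ (succ zero))))) (vcons Nat (succ (succ (succ zero))) (succ zero) (vcons Nat (succ (succ zero)) zero (vcons Nat (succ zero) zero (vcons Nat zero ((fun (σ : Nat) => fun (o : Nat) => elimNat (fun (l : Nat) => Nat) o (fun (κ : Nat) => fun (α : Nat) => succ α) σ) zero (succ zero)) (vnil Nat)))))
  ~> refl (Vec Nat (succ (succ (succ (succ zero))))) (vcons Nat (succ (succ (succ zero))) (succ zero) (vcons Nat (succ (succ zero)) zero (vcons Nat (succ zero) zero (vcons Nat zero ((fun (σ : Nat) => elimNat (fun (o : Nat) => Nat) σ (fun (l : Nat) => fun (κ : Nat) => succ κ) zero) (succ zero)) (vnil Nat)))))
  ~> refl (Vec Nat (succ (succ (succ (succ zero))))) (vcons Nat (succ (succ (succ zero))) (succ zero) (vcons Nat (succ (succ zero)) zero (vcons Nat (succ zero) zero (vcons Nat zero (elimNat (fun (σ : Nat) => Nat) (succ zero) (fun (o : Nat) => fun (l : Nat) => succ l) zero) (vnil Nat)))))
  ~> refl (Vec Nat (succ (succ (succ (succ zero))))) (vcons Nat (succ (succ (succ zero))) (succ zero) (vcons Nat (succ (succ zero)) zero (vcons Nat (succ zero) zero (vcons Nat zero (succ zero) (vnil Nat)))))
the term's type:
  Eq (Vec Nat (succ (succ (succ (succ zero))))) (vcons Nat (succ (succ (succ zero))) (succ zero) (vcons Nat (succ (succ zero)) zero (vcons Nat (succ zero) zero (vcons Nat zero (succ zero) (vnil Nat))))) (vcons Nat (succ (succ (succ zero))) (succ zero) (vcons Nat (succ (succ zero)) zero (vcons Nat (succ zero) zero (vcons Nat zero (succ zero) (vnil Nat)))))


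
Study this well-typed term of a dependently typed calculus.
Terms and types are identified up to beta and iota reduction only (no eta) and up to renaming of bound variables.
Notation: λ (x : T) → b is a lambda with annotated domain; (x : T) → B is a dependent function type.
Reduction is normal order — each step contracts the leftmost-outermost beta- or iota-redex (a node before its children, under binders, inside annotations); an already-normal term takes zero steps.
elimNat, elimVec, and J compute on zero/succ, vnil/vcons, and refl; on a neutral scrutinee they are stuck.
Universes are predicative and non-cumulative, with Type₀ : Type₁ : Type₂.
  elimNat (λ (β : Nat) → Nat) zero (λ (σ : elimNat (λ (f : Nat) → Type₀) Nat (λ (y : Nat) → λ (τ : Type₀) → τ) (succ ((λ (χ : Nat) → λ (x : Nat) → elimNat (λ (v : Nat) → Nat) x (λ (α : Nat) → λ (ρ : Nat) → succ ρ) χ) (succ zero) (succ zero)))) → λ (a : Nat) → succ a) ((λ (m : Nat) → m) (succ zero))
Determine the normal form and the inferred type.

reduced normal form:
  succ zero
the term's type:
  Nat
observation: contracting an elimNat iota-redex first, the term normalizes in 21 steps.


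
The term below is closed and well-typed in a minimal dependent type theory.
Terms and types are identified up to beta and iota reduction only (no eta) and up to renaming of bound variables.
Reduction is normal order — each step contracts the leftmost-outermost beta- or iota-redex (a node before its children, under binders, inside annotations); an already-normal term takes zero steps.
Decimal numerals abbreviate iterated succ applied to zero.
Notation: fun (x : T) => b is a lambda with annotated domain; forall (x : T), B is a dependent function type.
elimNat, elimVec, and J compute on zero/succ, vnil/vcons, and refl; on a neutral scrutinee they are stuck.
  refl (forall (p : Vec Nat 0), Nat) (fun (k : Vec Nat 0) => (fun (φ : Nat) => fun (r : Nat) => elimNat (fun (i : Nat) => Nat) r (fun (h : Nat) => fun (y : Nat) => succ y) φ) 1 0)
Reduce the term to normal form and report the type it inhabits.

reduced normal form:
  refl (forall (p : Vec Nat 0), Nat) (fun (k : Vec Nat 0) => 1)
the term's type:
  Eq (forall (p : Vec Nat 0), Nat) (fun (k : Vec Nat 0) => 1) (fun (φ : Vec Nat 0) => 1)
observation: contracting a beta-redex first, the term normalizes in 6 steps.


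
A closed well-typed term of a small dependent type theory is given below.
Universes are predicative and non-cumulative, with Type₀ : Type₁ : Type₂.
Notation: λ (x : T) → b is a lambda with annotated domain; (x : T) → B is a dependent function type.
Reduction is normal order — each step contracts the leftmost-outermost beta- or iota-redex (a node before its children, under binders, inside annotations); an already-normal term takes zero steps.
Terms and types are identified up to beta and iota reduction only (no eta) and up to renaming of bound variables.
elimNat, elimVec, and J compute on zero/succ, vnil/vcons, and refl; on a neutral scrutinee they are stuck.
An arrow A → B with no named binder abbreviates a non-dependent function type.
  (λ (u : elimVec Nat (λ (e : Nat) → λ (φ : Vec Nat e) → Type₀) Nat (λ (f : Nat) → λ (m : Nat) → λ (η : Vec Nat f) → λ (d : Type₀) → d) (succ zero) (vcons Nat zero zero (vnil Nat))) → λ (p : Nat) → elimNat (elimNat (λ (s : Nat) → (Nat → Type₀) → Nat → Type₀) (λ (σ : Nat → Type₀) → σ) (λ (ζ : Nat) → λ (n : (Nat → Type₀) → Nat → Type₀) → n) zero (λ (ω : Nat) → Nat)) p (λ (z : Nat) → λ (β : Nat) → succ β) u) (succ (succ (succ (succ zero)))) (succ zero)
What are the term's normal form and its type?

reduced normal form:
  succ (succ (succ (succ (succ zero))))
type:
  Nat
observation: contracting a beta-redex first, the term normalizes in 15 steps.


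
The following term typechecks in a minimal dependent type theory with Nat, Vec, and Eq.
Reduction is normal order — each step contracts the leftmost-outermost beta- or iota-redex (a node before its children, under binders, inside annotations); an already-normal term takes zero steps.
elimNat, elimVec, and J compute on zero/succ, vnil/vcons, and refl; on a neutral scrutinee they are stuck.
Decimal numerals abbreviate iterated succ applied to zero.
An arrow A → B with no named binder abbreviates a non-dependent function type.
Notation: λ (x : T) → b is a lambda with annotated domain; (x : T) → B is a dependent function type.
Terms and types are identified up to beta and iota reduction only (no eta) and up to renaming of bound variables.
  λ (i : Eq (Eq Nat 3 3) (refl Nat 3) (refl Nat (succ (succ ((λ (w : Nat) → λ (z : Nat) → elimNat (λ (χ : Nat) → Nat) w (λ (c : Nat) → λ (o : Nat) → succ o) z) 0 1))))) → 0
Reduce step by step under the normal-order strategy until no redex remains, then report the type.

normal-order reduction sequence:
  λ (i : Eq (Eq Nat 3 3) (refl Nat 3) (refl Nat (succ (succ ((λ (w : Nat) → λ (z : Nat) → elimNat (λ (χ : Nat) → Nat) w (λ (c : Nat) → λ (o : Nat) → succ o) z) 0 1))))) → 0
  ~> λ (i : Eq (Eq Nat 3 3) (refl Nat 3) (refl Nat (succ (succ ((λ (w : Nat) → elimNat (λ (z : Nat) → Nat) 0 (λ (χ : Nat) → λ (c : Nat) → succ c) w) 1))))) → 0
  ~> λ (i : Eq (Eq Nat 3 3) (refl Nat 3) (refl Nat (succ (succ (elimNat (λ (w : Nat) → Nat) 0 (λ (z : Nat) → λ (χ : Nat) → succ χ) 1))))) → 0
  ~> λ (i : Eq (Eq Nat 3 3) (refl Nat 3) (refl Nat (succ (succ ((λ (w : Nat) → λ (z : Nat) → succ z) 0 (elimNat (λ (χ : Nat) → Nat) 0 (λ (c : Nat) → λ (o : Nat) → succ o) 0)))))) → 0
  ~> λ (i : Eq (Eq Nat 3 3) (refl Nat 3) (refl Nat (succ (succ ((λ (w : Nat) → succ w) (elimNat (λ (z : Nat) → Nat) 0 (λ (χ : Nat) → λ (c : Nat) → succ c) 0)))))) → 0
  ~> λ (i : Eq (Eq Nat 3 3) (refl Nat 3) (refl Nat (succ (succ (succ (elimNat (λ (w : Nat) → Nat) 0 (λ (z : Nat) → λ (χ : Nat) → succ χ) 0)))))) → 0
  ~> λ (i : Eq (Eq Nat 3 3) (refl Nat 3) (refl Nat 3)) → 0
inferred type:
  Eq (Eq Nat 3 3) (refl Nat 3) (refl Nat 3) → Nat


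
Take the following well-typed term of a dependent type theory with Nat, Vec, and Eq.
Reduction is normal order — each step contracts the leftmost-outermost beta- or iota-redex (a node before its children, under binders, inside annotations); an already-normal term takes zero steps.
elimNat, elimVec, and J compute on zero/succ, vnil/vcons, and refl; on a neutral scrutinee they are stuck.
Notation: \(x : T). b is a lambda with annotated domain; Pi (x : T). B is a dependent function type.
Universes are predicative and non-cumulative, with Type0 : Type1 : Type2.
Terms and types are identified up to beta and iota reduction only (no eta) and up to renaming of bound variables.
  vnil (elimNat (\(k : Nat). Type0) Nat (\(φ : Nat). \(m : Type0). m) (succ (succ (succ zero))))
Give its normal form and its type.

reduced normal form:
  vnil Nat
type:
  Vec Nat zero


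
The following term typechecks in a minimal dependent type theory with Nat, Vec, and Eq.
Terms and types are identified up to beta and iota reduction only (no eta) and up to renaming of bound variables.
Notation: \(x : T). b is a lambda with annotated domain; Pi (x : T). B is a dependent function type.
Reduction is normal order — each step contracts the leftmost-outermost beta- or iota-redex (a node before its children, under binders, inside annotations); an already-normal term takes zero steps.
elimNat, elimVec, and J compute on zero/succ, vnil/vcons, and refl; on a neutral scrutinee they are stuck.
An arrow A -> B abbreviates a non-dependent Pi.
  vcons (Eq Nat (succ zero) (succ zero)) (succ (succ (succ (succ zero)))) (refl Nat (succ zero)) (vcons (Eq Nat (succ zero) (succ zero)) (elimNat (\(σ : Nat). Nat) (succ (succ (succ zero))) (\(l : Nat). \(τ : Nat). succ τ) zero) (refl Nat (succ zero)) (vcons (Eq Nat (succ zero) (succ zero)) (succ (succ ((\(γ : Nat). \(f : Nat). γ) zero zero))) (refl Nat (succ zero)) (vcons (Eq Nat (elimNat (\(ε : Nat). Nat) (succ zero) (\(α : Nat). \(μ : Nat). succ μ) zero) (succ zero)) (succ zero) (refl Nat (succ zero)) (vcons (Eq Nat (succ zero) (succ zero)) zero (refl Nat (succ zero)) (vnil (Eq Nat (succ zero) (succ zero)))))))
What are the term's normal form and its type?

reduced normal form:
  vcons (Eq Nat (succ zero) (succ zero)) (succ (succ (succ (succ zero)))) (refl Nat (succ zero)) (vcons (Eq Nat (succ zero) (succ zero)) (succ (succ (succ zero))) (refl Nat (succ zero)) (vcons (Eq Nat (succ zero) (succ zero)) (succ (succ zero)) (refl Nat (succ zero)) (vcons (Eq Nat (succ zero) (succ zero)) (succ zero) (refl Nat (succ zero)) (vcons (Eq Nat (succ zero) (succ zero)) zero (refl Nat (succ zero)) (vnil (Eq Nat (succ zero) (succ zero)))))))
type:
  Vec (Eq Nat (succ zero) (succ zero)) (succ (succ (succ (succ (succ zero)))))
observation: 4 normal-order steps separate the term from its normal form.


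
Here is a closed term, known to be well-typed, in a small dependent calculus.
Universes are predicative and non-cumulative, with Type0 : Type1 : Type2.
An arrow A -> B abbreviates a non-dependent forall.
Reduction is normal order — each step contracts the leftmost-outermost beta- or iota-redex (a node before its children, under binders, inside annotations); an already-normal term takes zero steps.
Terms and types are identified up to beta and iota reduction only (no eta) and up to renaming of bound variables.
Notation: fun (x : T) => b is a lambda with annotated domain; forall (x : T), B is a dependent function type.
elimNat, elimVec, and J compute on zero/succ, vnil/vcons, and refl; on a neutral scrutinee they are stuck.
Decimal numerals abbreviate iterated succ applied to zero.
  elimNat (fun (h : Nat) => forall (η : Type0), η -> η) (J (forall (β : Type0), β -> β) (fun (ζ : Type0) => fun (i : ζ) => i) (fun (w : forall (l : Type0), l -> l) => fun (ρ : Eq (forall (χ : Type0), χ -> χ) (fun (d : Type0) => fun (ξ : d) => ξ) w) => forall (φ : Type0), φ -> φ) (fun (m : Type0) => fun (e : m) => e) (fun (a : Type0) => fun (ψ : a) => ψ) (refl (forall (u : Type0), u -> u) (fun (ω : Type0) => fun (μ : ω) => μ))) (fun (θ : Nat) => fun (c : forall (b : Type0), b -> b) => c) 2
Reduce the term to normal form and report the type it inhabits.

reduced normal form:
  fun (h : Type0) => fun (η : h) => η
the term's type:
  forall (h : Type0), h -> h


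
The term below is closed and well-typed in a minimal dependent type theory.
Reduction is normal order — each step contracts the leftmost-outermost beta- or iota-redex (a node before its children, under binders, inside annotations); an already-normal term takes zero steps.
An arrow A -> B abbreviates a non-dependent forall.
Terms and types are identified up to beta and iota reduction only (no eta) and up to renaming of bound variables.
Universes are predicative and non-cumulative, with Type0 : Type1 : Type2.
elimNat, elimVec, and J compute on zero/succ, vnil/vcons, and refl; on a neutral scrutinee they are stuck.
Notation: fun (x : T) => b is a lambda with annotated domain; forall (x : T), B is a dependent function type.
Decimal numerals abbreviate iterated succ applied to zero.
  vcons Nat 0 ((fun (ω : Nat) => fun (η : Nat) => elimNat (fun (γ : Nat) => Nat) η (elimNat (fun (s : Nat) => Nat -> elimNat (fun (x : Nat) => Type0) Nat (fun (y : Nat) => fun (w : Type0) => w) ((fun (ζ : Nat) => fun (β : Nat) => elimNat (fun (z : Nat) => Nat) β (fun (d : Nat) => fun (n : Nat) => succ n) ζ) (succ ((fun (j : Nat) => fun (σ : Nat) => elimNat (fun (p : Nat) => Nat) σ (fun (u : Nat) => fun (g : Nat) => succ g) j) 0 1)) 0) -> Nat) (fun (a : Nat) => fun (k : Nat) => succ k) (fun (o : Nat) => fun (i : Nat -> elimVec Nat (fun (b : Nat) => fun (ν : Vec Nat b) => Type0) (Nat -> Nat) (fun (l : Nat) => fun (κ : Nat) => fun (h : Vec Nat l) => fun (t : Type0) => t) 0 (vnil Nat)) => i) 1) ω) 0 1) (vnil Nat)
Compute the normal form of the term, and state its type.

reduced normal form:
  vcons Nat 0 1 (vnil Nat)
type:
  Vec Nat 1


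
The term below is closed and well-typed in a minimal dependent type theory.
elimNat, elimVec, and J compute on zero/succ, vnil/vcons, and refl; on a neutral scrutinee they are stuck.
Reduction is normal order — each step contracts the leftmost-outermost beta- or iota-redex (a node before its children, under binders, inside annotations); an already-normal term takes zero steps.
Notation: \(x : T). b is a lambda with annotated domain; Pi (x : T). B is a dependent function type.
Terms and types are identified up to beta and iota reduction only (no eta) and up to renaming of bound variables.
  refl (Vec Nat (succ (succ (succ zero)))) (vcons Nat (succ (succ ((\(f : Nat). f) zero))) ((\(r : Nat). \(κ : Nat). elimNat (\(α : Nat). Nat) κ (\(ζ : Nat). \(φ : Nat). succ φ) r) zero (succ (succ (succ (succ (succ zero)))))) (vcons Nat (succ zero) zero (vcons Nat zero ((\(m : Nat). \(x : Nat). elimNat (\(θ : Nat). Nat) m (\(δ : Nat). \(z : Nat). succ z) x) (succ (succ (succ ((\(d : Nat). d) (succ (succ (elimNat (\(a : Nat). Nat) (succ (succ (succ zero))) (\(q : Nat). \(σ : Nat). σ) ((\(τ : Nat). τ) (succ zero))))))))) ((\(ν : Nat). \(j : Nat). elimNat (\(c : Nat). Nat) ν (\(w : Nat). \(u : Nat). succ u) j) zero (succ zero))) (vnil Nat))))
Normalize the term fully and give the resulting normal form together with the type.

reduced normal form:
  refl (Vec Nat (succ (succ (succ zero)))) (vcons Nat (succ (succ zero)) (succ (succ (succ (succ (succ zero))))) (vcons Nat (succ zero) zero (vcons Nat zero (succ (succ (succ (succ (succ (succ (succ (succ (succ zero))))))))) (vnil Nat))))
inferred type:
  Eq (Vec Nat (succ (succ (succ zero)))) (vcons Nat (succ (succ zero)) (succ (succ (succ (succ (succ zero))))) (vcons Nat (succ zero) zero (vcons Nat zero (succ (succ (succ (succ (succ (succ (succ (succ (succ zero))))))))) (vnil Nat)))) (vcons Nat (succ (succ zero)) (succ (succ (succ (succ (succ zero))))) (vcons Nat (succ zero) zero (vcons Nat zero (succ (succ (succ (succ (succ (succ (succ (succ (succ zero))))))))) (vnil Nat))))
observation: reduction starts at a beta-redex, and 22 normal-order steps reach the normal form.


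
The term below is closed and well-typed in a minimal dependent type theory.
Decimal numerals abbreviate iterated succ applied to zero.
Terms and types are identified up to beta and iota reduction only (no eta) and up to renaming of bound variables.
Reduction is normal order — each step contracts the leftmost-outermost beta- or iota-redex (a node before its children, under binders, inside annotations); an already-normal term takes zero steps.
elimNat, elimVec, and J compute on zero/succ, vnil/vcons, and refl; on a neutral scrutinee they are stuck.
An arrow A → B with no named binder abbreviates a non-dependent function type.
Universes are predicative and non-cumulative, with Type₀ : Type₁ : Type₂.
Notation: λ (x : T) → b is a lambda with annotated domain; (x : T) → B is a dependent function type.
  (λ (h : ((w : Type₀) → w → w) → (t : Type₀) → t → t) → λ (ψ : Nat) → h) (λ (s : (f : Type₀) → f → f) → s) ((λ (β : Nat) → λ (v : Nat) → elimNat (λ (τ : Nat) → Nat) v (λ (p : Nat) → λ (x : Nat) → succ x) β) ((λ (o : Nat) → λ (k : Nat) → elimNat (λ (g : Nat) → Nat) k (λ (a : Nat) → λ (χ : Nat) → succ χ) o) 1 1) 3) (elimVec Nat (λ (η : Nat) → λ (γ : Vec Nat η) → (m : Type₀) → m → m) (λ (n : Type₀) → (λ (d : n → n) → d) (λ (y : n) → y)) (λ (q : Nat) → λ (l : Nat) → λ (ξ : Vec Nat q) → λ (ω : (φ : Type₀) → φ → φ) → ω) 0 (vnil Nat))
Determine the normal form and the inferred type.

reduced normal form:
  λ (h : Type₀) → λ (w : h) → w
the term's type:
  (h : Type₀) → h → h
observation: reduction starts at a beta-redex, and 5 normal-order steps reach the normal form.


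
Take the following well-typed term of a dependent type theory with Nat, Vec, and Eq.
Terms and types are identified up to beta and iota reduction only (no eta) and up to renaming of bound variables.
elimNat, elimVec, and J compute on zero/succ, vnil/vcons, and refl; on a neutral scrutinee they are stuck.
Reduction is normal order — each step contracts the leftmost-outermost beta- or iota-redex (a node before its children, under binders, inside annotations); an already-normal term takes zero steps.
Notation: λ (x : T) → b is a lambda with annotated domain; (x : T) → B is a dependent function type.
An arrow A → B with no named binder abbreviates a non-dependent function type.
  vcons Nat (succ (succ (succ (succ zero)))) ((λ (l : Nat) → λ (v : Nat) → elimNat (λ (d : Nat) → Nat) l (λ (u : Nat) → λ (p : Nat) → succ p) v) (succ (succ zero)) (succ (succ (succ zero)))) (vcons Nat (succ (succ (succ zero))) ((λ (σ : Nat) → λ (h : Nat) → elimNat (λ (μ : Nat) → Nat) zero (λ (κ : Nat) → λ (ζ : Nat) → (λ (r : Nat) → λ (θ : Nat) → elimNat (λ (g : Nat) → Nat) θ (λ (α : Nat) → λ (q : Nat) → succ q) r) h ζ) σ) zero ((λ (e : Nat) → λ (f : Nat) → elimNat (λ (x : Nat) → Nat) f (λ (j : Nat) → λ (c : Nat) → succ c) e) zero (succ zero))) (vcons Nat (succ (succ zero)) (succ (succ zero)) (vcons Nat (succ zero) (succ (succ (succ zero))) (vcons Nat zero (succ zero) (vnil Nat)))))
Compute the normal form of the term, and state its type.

normal form:
  vcons Nat (succ (succ (succ (succ zero)))) (succ (succ (succ (succ (succ zero))))) (vcons Nat (succ (succ (succ zero))) zero (vcons Nat (succ (succ zero)) (succ (succ zero)) (vcons Nat (succ zero) (succ (succ (succ zero))) (vcons Nat zero (succ zero) (vnil Nat)))))
the term's type:
  Vec Nat (succ (succ (succ (succ (succ zero)))))


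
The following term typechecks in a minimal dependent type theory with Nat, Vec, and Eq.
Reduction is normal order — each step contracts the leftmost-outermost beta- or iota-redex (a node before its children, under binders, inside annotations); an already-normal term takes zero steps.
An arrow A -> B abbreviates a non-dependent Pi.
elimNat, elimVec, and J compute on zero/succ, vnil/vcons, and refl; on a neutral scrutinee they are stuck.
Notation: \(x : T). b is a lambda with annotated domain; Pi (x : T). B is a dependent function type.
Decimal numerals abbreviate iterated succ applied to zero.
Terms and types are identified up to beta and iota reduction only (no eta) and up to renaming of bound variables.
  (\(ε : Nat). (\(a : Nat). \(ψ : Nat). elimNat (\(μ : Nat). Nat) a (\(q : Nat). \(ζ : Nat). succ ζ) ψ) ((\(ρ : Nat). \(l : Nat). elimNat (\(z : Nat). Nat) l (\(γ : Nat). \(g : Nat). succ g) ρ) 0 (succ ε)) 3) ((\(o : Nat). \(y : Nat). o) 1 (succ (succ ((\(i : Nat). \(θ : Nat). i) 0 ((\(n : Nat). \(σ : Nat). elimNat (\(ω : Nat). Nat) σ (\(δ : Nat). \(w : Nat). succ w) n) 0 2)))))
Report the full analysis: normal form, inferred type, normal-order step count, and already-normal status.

normal form:
  5
type:
  Nat
steps to reach normal form (normal order): 18
term was already normal: no
first contracted redex: a beta-redex


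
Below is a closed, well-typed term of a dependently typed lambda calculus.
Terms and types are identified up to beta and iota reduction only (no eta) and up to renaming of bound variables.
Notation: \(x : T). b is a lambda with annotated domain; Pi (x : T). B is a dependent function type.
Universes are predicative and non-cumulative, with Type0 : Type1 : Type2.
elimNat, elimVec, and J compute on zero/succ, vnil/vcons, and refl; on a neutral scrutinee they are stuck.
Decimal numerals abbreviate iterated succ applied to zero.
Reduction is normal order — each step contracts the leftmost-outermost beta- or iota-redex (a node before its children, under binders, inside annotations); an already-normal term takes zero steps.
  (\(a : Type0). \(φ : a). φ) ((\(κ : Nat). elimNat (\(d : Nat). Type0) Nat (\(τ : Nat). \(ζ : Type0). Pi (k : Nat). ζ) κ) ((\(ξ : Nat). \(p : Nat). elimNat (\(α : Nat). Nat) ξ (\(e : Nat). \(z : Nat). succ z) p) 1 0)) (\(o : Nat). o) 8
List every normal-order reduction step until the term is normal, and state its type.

normal-order reduction:
  (\(a : Type0). \(φ : a). φ) ((\(κ : Nat). elimNat (\(d : Nat). Type0) Nat (\(τ : Nat). \(ζ : Type0). Pi (k : Nat). ζ) κ) ((\(ξ : Nat). \(p : Nat). elimNat (\(α : Nat). Nat) ξ (\(e : Nat). \(z : Nat). succ z) p) 1 0)) (\(o : Nat). o) 8
  ~> (\(a : (\(φ : Nat). elimNat (\(κ : Nat). Type0) Nat (\(d : Nat). \(τ : Type0). Pi (ζ : Nat). τ) φ) ((\(k : Nat). \(ξ : Nat). elimNat (\(p : Nat). Nat) k (\(α : Nat). \(e : Nat). succ e) ξ) 1 0)). a) (\(z : Nat). z) 8
  ~> (\(a : Nat). a) 8
  ~> 8
type:
  Nat


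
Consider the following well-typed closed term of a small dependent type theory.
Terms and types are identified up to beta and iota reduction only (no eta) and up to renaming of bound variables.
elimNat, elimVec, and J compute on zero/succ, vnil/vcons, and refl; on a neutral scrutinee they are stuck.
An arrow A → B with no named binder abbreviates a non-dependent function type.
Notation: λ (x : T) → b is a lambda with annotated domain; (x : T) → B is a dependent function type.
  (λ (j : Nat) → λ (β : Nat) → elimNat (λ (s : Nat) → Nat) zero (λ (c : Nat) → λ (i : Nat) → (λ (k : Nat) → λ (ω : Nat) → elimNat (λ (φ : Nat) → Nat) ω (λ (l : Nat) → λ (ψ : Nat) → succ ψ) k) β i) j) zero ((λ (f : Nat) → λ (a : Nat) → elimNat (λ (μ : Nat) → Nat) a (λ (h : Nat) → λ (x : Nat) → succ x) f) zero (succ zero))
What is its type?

inferred type:
  Nat


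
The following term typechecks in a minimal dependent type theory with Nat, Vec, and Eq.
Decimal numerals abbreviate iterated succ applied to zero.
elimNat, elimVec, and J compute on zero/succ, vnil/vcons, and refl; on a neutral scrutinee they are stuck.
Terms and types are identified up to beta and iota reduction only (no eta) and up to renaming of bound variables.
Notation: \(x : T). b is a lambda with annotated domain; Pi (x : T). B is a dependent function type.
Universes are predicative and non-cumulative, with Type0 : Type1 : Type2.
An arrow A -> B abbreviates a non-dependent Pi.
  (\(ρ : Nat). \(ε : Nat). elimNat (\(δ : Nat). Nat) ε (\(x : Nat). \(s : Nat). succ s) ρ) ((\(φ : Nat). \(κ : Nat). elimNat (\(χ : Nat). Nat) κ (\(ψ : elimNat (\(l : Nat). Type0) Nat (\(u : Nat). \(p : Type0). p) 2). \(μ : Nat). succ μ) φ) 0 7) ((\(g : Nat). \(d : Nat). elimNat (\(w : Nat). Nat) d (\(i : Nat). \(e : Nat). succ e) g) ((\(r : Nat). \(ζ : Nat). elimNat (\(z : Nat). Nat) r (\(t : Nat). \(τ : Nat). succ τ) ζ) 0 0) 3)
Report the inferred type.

the term's type:
  Nat


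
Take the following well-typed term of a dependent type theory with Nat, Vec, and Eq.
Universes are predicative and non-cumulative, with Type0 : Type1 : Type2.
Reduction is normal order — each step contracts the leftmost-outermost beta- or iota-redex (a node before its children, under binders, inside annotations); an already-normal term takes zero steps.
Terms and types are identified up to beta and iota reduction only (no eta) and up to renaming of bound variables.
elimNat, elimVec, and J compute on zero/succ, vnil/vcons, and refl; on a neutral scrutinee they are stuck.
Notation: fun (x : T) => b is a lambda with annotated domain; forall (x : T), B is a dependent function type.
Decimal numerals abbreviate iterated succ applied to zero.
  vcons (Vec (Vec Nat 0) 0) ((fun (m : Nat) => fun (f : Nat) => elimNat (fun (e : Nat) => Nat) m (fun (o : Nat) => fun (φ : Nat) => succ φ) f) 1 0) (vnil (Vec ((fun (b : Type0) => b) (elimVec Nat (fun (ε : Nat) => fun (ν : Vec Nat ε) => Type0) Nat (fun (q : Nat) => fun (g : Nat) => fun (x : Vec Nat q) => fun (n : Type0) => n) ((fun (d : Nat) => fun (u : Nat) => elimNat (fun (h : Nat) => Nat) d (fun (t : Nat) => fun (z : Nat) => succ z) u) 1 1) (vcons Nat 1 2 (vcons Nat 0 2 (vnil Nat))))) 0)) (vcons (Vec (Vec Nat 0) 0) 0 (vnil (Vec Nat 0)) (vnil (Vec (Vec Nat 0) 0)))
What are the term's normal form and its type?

resulting normal form:
  vcons (Vec (Vec Nat 0) 0) 1 (vnil (Vec Nat 0)) (vcons (Vec (Vec Nat 0) 0) 0 (vnil (Vec Nat 0)) (vnil (Vec (Vec Nat 0) 0)))
type:
  Vec (Vec (Vec Nat 0) 0) 2


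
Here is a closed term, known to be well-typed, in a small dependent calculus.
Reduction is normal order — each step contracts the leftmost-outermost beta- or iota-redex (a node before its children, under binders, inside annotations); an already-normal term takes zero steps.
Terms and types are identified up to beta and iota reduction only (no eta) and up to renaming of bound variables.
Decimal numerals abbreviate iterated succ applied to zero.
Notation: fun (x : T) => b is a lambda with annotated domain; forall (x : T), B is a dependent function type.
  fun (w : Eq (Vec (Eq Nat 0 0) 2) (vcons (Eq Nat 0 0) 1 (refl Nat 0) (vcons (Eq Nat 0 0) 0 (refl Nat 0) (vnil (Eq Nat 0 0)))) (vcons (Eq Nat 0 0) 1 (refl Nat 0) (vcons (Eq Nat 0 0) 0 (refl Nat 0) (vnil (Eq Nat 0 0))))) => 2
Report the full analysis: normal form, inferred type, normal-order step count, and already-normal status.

resulting normal form:
  fun (w : Eq (Vec (Eq Nat 0 0) 2) (vcons (Eq Nat 0 0) 1 (refl Nat 0) (vcons (Eq Nat 0 0) 0 (refl Nat 0) (vnil (Eq Nat 0 0)))) (vcons (Eq Nat 0 0) 1 (refl Nat 0) (vcons (Eq Nat 0 0) 0 (refl Nat 0) (vnil (Eq Nat 0 0))))) => 2
type:
  forall (w : Eq (Vec (Eq Nat 0 0) 2) (vcons (Eq Nat 0 0) 1 (refl Nat 0) (vcons (Eq Nat 0 0) 0 (refl Nat 0) (vnil (Eq Nat 0 0)))) (vcons (Eq Nat 0 0) 1 (refl Nat 0) (vcons (Eq Nat 0 0) 0 (refl Nat 0) (vnil (Eq Nat 0 0))))), Nat
reduction steps (normal order): 0
started in normal form: yes


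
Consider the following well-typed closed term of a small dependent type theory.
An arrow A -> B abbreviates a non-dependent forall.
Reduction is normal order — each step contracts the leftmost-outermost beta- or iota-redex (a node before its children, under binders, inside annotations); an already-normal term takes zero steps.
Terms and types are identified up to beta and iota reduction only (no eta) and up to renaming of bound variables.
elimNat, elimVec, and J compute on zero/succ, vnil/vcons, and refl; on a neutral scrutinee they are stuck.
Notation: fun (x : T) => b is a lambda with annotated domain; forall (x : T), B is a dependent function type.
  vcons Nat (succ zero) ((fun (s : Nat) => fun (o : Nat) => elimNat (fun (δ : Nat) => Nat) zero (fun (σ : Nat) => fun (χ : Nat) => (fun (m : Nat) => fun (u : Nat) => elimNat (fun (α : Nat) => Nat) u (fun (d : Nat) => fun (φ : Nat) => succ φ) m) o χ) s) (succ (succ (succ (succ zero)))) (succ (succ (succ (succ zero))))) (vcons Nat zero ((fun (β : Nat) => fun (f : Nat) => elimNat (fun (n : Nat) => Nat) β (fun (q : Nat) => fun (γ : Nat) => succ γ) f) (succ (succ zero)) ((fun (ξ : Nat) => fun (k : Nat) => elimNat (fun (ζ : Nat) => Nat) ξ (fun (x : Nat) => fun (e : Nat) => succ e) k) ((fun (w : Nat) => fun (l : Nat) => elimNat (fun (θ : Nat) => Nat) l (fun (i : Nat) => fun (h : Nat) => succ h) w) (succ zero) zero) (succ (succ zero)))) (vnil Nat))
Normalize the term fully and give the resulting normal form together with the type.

resulting normal form:
  vcons Nat (succ zero) (succ (succ (succ (succ (succ (succ (succ (succ (succ (succ (succ (succ (succ (succ (succ (succ zero)))))))))))))))) (vcons Nat zero (succ (succ (succ (succ (succ zero))))) (vnil Nat))
type:
  Vec Nat (succ (succ zero))
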